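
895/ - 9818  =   - 895/9818  =  - 0.09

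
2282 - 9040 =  - 6758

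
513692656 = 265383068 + 248309588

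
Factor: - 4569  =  -3^1*1523^1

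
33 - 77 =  - 44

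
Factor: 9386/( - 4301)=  - 2^1*11^( - 1) *13^1*17^ ( - 1)*19^2 * 23^(  -  1) 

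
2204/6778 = 1102/3389 = 0.33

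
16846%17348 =16846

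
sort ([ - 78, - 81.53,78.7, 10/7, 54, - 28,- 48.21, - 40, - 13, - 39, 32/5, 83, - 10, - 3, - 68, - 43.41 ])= [- 81.53, - 78, - 68, - 48.21, - 43.41, - 40,-39, - 28,-13, -10, - 3, 10/7,32/5,54, 78.7,83 ]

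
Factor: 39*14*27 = 14742 = 2^1*3^4*7^1 * 13^1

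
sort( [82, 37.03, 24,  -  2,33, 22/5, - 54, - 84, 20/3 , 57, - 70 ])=[-84,-70, - 54,-2 , 22/5,20/3, 24, 33, 37.03,57,82]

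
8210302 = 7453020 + 757282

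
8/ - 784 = -1/98  =  - 0.01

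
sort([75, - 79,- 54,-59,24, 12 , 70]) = [-79, - 59, - 54,12,24, 70,75]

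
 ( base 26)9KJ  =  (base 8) 14737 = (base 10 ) 6623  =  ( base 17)15FA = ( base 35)5E8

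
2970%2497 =473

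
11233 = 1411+9822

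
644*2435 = 1568140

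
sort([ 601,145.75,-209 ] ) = [ - 209  ,  145.75, 601] 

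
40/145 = 8/29 = 0.28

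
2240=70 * 32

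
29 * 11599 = 336371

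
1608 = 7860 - 6252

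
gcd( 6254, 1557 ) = 1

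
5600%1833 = 101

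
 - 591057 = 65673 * ( - 9 ) 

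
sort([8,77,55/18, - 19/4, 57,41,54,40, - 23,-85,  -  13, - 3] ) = [ - 85, - 23,-13, - 19/4, - 3,55/18,8,40,41, 54,57 , 77]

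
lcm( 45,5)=45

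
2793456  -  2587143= 206313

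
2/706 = 1/353 = 0.00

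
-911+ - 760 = - 1671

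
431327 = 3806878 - 3375551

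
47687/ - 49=  -  47687/49 = - 973.20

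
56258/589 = 56258/589= 95.51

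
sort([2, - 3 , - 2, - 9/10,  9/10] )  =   [-3, - 2, - 9/10,9/10,2 ] 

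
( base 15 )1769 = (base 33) 4l0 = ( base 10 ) 5049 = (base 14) 1BA9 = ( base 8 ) 11671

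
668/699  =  668/699  =  0.96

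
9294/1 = 9294 = 9294.00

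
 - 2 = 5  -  7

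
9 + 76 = 85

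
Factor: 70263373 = 70263373^1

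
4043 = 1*4043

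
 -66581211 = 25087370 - 91668581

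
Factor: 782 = 2^1*17^1*23^1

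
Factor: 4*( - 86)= -2^3*43^1 = -344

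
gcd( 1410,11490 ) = 30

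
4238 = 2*2119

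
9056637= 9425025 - 368388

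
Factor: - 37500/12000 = - 25/8 = -  2^( - 3) * 5^2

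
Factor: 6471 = 3^2*719^1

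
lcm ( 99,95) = 9405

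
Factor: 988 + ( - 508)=2^5 * 3^1 * 5^1= 480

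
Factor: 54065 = 5^1*11^1*983^1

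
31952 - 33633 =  - 1681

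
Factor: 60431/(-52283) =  - 7^( - 1 ) * 11^(  -  1) * 89^1 = - 89/77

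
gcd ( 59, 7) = 1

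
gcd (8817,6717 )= 3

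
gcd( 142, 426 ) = 142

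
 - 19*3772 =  - 71668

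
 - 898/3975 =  - 898/3975= -0.23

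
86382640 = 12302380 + 74080260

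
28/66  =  14/33 = 0.42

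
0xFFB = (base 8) 7773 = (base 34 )3IB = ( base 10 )4091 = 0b111111111011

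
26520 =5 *5304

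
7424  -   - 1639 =9063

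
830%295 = 240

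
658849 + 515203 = 1174052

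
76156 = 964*79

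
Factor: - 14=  - 2^1*7^1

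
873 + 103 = 976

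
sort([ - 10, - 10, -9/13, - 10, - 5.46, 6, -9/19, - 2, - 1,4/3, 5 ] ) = [ - 10, -10, - 10, - 5.46, - 2, - 1, - 9/13, - 9/19,4/3, 5,  6] 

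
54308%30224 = 24084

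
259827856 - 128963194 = 130864662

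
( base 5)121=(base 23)1d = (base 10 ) 36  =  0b100100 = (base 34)12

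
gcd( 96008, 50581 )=1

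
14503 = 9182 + 5321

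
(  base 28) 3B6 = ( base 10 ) 2666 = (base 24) 4f2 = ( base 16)a6a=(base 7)10526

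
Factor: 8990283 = 3^1*2996761^1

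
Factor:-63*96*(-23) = 139104 = 2^5*3^3*7^1 * 23^1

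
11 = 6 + 5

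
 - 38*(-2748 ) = 104424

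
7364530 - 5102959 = 2261571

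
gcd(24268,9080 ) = 4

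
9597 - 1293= 8304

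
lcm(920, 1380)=2760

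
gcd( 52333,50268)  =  59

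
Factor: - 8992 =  - 2^5*281^1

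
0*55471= 0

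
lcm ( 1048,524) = 1048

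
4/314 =2/157 = 0.01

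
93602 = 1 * 93602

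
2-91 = - 89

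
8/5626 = 4/2813 = 0.00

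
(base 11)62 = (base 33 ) 22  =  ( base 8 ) 104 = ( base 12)58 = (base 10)68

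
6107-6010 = 97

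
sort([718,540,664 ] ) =[540, 664, 718]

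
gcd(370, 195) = 5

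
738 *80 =59040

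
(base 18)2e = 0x32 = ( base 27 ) 1n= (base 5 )200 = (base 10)50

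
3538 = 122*29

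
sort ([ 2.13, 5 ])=[ 2.13 , 5]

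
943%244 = 211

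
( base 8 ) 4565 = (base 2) 100101110101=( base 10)2421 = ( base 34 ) 237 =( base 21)5A6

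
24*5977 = 143448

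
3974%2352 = 1622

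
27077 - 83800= - 56723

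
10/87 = 10/87  =  0.11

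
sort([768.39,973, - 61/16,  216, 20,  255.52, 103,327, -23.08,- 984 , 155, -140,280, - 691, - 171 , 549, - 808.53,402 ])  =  [ - 984, - 808.53, - 691, - 171, - 140, - 23.08, - 61/16 , 20, 103 , 155,216,255.52, 280,  327,  402,549  ,  768.39,973]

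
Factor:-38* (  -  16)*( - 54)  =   - 32832 = - 2^6*3^3*19^1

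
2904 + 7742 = 10646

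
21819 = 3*7273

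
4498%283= 253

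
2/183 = 2/183 = 0.01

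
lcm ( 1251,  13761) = 13761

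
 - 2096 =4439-6535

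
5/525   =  1/105  =  0.01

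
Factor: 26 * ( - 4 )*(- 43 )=4472  =  2^3*13^1*43^1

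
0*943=0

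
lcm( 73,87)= 6351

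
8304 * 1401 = 11633904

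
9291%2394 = 2109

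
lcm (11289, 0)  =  0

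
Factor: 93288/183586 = 156/307 = 2^2 * 3^1 * 13^1*307^(-1 ) 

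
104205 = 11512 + 92693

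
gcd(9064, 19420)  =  4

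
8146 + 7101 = 15247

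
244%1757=244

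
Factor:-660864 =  - 2^7*3^1 * 1721^1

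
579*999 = 578421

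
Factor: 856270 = 2^1*5^1*85627^1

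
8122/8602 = 4061/4301 = 0.94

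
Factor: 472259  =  23^1*20533^1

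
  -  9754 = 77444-87198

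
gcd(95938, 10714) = 2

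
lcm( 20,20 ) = 20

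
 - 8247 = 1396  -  9643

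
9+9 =18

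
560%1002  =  560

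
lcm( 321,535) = 1605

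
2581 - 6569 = - 3988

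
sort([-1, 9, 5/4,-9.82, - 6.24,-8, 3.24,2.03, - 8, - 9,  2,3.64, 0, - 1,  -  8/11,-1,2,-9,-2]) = [-9.82,-9, - 9,  -  8 ,-8, - 6.24, - 2,  -  1, - 1, - 1,  -  8/11,0, 5/4, 2,2, 2.03 , 3.24, 3.64, 9 ]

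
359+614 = 973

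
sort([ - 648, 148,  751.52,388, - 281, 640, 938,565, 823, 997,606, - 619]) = [ - 648,-619,- 281, 148,  388 , 565, 606, 640, 751.52, 823, 938, 997]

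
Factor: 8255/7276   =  2^( - 2)*5^1*13^1*17^( - 1)*107^(  -  1 )*127^1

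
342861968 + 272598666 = 615460634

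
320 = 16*20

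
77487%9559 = 1015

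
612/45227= 612/45227 =0.01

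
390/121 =3 + 27/121 = 3.22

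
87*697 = 60639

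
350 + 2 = 352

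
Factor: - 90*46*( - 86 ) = 356040 = 2^3 *3^2*5^1*23^1*43^1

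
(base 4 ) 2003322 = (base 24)EFI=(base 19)1476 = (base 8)20372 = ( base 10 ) 8442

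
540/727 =540/727 =0.74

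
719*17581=12640739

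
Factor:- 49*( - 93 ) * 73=332661 = 3^1*7^2 *31^1*73^1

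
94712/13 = 7285 + 7/13 = 7285.54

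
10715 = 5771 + 4944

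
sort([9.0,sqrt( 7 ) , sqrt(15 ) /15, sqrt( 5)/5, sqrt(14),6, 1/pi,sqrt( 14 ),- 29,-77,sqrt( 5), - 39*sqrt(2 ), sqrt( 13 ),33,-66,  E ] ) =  [ - 77 , - 66, - 39*sqrt( 2), - 29,sqrt( 15)/15,1/pi, sqrt( 5) /5,sqrt(  5 ), sqrt( 7 ),E,  sqrt( 13),sqrt( 14),sqrt ( 14),  6 , 9.0, 33 ] 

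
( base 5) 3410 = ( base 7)1254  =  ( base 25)j5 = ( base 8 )740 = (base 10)480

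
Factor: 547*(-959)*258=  - 2^1*3^1*7^1*43^1* 137^1*547^1=-  135339834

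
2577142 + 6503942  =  9081084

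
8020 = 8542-522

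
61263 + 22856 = 84119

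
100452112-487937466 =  - 387485354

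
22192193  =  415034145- 392841952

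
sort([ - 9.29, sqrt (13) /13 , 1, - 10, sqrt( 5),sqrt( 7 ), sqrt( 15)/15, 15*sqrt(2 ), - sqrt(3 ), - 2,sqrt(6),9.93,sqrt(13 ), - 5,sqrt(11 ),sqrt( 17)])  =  [ - 10, - 9.29,-5,-2, - sqrt( 3 ),  sqrt( 15) /15, sqrt( 13)/13,1,sqrt(5),sqrt(6 ), sqrt( 7),sqrt(11),sqrt ( 13 ),sqrt ( 17),  9.93,15*sqrt(2 )] 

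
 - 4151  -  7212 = -11363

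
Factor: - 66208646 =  - 2^1*7^1*4729189^1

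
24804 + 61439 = 86243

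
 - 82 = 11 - 93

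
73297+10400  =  83697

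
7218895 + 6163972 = 13382867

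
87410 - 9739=77671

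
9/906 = 3/302= 0.01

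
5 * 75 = 375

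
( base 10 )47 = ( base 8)57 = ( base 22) 23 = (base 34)1d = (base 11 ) 43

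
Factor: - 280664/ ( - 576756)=70166/144189 = 2^1*3^ ( - 2)*37^(- 1)*433^( - 1)*35083^1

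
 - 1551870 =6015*(-258 )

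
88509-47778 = 40731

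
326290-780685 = - 454395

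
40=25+15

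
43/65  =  43/65 =0.66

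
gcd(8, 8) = 8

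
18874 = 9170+9704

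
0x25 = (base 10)37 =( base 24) 1D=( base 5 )122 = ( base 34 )13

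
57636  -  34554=23082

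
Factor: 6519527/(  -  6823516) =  - 2^( - 2 )*19^1 * 379^(-1)*643^ ( - 1 )*49019^1 = - 931361/974788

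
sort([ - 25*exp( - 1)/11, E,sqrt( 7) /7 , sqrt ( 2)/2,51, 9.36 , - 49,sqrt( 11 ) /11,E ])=[ - 49, - 25*exp( - 1 )/11 , sqrt( 11)/11, sqrt( 7) /7,sqrt(2)/2, E , E,9.36, 51]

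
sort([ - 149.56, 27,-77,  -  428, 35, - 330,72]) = [-428, - 330, - 149.56, - 77,27,35,72]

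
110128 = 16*6883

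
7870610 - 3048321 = 4822289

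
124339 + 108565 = 232904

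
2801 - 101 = 2700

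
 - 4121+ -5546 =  - 9667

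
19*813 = 15447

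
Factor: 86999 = 11^2*719^1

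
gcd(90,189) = 9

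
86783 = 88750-1967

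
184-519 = -335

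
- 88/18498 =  - 1+9205/9249= - 0.00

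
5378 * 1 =5378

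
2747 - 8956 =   -  6209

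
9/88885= 9/88885 =0.00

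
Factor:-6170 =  - 2^1*5^1*617^1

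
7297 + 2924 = 10221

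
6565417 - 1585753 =4979664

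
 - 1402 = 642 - 2044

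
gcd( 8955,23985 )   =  45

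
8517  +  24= 8541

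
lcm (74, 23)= 1702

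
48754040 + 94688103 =143442143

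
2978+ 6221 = 9199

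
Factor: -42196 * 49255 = -2^2*5^1 * 7^1*11^1 * 137^1*9851^1= -2078363980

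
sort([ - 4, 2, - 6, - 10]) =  [ - 10,-6, - 4, 2] 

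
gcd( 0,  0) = 0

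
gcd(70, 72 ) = 2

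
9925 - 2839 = 7086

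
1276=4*319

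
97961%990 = 941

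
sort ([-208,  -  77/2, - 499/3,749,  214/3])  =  [ - 208, - 499/3,-77/2 , 214/3,749 ] 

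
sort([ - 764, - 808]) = [ - 808, - 764]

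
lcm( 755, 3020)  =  3020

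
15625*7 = 109375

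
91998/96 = 15333/16 =958.31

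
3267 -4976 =-1709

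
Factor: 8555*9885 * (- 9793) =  - 3^1*5^2*7^1*29^1 *59^1* 659^1*1399^1  =  - 828156551775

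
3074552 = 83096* 37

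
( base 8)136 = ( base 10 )94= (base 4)1132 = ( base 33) 2S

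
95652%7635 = 4032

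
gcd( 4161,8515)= 1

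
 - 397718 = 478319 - 876037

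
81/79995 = 27/26665 = 0.00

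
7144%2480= 2184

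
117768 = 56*2103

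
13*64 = 832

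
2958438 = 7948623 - 4990185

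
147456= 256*576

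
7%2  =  1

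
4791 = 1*4791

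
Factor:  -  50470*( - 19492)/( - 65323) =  - 2^3*5^1 *7^2*11^1*103^1*443^1* 65323^(  -  1) = -983761240/65323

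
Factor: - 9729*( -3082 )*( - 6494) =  - 194721148332 =-2^2*3^2 * 17^1*23^2*47^1*  67^1*191^1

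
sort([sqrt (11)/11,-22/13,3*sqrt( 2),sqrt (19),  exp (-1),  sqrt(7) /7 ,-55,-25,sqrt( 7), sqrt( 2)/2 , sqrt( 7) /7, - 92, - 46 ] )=[-92,-55, - 46,  -  25,  -  22/13,  sqrt(11)/11,  exp( - 1 ), sqrt (7 )/7,sqrt( 7)/7,sqrt ( 2)/2, sqrt(7), 3*sqrt ( 2), sqrt(19)]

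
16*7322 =117152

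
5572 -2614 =2958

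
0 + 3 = 3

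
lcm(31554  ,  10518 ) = 31554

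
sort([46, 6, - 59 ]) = [-59, 6,46 ] 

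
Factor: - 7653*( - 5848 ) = 2^3*3^1 * 17^1*43^1*2551^1  =  44754744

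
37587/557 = 37587/557 = 67.48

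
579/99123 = 193/33041 = 0.01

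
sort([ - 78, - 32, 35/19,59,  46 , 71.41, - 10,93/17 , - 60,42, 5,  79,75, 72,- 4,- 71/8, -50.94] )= [  -  78,-60,  -  50.94, - 32, - 10, -71/8,  -  4, 35/19,5, 93/17, 42, 46,59, 71.41, 72 , 75, 79] 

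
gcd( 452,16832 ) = 4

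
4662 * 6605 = 30792510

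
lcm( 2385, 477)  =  2385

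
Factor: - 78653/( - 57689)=57689^(-1 )*78653^1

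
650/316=325/158 = 2.06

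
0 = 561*0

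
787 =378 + 409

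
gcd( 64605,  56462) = 1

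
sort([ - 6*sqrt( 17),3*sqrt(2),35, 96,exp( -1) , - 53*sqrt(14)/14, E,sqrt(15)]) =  [ - 6*sqrt( 17),-53*sqrt( 14 )/14, exp (-1), E,sqrt(15) , 3*sqrt(2 ),35, 96 ] 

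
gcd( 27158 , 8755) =1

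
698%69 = 8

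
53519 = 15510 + 38009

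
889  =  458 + 431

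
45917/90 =45917/90 = 510.19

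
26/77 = 26/77 = 0.34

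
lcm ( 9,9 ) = 9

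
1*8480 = 8480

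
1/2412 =1/2412 = 0.00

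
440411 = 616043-175632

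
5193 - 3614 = 1579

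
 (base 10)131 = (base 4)2003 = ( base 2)10000011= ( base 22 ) 5L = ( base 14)95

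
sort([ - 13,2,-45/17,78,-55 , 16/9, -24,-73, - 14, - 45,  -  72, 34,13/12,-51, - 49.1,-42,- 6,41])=[ - 73, - 72,-55,-51,-49.1, - 45, - 42,-24, - 14,-13 , - 6,  -  45/17,13/12,  16/9,2,34,41,78]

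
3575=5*715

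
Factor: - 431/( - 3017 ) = 7^( - 1 )=1/7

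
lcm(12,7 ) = 84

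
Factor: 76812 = 2^2*3^1*37^1 * 173^1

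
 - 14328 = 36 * ( - 398 )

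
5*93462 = 467310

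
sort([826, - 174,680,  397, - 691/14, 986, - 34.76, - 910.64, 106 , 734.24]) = [  -  910.64, - 174, - 691/14, - 34.76 , 106,397, 680,734.24,826,986 ]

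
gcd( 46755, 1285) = 5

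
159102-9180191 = -9021089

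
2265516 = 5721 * 396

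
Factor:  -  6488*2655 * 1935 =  - 33331613400=- 2^3 * 3^4*5^2*43^1*59^1*811^1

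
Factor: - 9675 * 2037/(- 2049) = 3^2*5^2*7^1 *43^1*97^1*683^(-1) = 6569325/683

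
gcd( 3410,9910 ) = 10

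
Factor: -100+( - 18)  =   - 118 = - 2^1*59^1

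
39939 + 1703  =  41642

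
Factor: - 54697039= - 97^1*563887^1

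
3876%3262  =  614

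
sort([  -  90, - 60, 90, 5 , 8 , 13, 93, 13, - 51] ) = [ - 90, - 60, - 51, 5, 8, 13,13, 90,93]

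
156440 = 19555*8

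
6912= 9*768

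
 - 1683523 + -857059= - 2540582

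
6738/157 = 6738/157 =42.92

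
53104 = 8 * 6638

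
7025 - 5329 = 1696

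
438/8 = 219/4 = 54.75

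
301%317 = 301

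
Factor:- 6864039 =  - 3^2*7^1 * 13^1*17^2*29^1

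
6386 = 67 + 6319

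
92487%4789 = 1496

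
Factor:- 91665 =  - 3^3 * 5^1 * 7^1*97^1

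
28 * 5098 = 142744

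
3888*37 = 143856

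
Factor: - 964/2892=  - 3^( - 1) = -  1/3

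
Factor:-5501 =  - 5501^1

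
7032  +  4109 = 11141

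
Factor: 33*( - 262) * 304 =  - 2628384 = - 2^5*3^1*11^1 * 19^1*131^1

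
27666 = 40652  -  12986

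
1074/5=1074/5=214.80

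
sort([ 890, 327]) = [ 327,  890] 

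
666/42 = 111/7=15.86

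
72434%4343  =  2946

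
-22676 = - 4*5669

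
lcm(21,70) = 210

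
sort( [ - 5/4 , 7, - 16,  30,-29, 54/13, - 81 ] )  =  [  -  81, -29, - 16, - 5/4,54/13,7,30]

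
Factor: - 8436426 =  - 2^1*3^1*1406071^1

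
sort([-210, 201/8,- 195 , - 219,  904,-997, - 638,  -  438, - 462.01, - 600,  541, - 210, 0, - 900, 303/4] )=[ - 997, - 900, - 638, - 600, - 462.01 , - 438,  -  219, - 210, - 210, - 195, 0, 201/8,303/4, 541, 904 ]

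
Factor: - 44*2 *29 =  - 2^3 * 11^1*29^1 =- 2552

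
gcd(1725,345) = 345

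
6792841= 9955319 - 3162478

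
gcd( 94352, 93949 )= 1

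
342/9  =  38 = 38.00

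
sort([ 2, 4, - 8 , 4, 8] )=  [ - 8,2 , 4,  4, 8 ] 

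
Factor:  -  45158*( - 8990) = 405970420=2^2* 5^1*29^1*31^1 * 67^1 * 337^1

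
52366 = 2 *26183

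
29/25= 1 + 4/25 = 1.16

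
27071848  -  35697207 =  -  8625359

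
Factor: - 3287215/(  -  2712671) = 5^1*13^( - 1 )*83^1*89^2 * 208667^(-1)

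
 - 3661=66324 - 69985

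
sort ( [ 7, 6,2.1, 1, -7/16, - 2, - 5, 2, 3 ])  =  [ -5, - 2, - 7/16,1, 2,2.1, 3, 6,7 ]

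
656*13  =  8528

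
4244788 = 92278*46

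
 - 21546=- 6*3591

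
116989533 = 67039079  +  49950454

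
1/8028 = 1/8028 = 0.00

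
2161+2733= 4894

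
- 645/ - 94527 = 215/31509 = 0.01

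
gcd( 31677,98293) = 1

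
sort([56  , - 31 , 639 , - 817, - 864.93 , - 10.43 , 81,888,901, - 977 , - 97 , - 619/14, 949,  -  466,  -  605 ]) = [-977, - 864.93 , - 817,-605, - 466 , - 97,- 619/14, - 31, - 10.43, 56, 81,639, 888, 901, 949] 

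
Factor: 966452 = 2^2*41^1*71^1 * 83^1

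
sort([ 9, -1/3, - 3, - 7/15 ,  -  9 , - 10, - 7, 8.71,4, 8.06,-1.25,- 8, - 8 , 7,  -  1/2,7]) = [-10 ,- 9, - 8, - 8,  -  7,-3,-1.25,  -  1/2,  -  7/15 , - 1/3,4,7, 7,8.06, 8.71, 9 ] 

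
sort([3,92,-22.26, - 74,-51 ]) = [ - 74,-51,  -  22.26 , 3,92]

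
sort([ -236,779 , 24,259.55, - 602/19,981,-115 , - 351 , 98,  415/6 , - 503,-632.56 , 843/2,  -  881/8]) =[ - 632.56, - 503,- 351, -236,  -  115, - 881/8, - 602/19 , 24,415/6,98, 259.55,  843/2,779, 981 ]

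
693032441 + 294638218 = 987670659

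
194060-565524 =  - 371464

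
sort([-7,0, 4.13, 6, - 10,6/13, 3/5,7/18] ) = [  -  10 , - 7, 0, 7/18, 6/13,  3/5,4.13, 6]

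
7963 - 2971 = 4992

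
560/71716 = 140/17929 = 0.01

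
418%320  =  98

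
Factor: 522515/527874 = 2^( - 1 )*3^( - 1)*5^1*7^1* 97^( - 1)*907^( - 1 ) *14929^1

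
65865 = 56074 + 9791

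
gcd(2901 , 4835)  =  967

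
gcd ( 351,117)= 117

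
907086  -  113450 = 793636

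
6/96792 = 1/16132=   0.00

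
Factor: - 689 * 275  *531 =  - 100611225 = - 3^2*5^2*11^1*13^1 * 53^1*59^1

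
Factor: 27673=27673^1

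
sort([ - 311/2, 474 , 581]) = [ - 311/2, 474,581 ] 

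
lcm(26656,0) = 0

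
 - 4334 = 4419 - 8753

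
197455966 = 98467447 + 98988519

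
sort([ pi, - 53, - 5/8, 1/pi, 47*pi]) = [ - 53,- 5/8, 1/pi, pi, 47*pi]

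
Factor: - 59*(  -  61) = 3599= 59^1*61^1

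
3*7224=21672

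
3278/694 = 1639/347 = 4.72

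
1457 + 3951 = 5408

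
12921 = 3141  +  9780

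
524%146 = 86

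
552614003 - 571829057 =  - 19215054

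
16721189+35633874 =52355063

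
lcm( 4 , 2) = 4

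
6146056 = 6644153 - 498097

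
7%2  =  1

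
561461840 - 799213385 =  - 237751545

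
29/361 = 29/361 = 0.08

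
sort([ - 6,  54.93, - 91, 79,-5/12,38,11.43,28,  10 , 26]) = [-91,-6, - 5/12,10 , 11.43, 26,28, 38,54.93,  79]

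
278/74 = 139/37=3.76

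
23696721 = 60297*393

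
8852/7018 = 1 + 917/3509 = 1.26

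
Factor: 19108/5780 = 5^( - 1) * 17^ (  -  1)*281^1= 281/85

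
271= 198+73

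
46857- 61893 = - 15036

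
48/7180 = 12/1795 = 0.01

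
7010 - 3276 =3734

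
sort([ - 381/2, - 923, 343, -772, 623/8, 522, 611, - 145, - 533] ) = [ - 923, - 772,-533, - 381/2, - 145, 623/8, 343,522,611] 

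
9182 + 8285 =17467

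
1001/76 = 1001/76 = 13.17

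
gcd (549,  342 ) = 9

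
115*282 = 32430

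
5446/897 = 6+64/897 = 6.07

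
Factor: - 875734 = - 2^1  *  437867^1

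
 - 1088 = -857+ - 231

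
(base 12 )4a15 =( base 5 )231434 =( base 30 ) 98T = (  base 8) 20261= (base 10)8369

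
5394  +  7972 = 13366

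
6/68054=3/34027 = 0.00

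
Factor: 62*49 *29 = 88102   =  2^1*7^2* 29^1*31^1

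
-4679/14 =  - 4679/14 = - 334.21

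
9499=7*1357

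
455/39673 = 455/39673= 0.01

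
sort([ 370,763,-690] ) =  [  -  690, 370, 763]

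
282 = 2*141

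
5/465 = 1/93 = 0.01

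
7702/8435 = 7702/8435 = 0.91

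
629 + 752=1381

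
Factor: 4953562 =2^1*17^1*89^1*1637^1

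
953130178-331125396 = 622004782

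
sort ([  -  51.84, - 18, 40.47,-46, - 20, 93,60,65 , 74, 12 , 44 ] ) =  [  -  51.84, - 46,-20,  -  18,12,40.47,44,  60,65, 74,93 ] 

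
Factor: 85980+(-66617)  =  17^2*67^1   =  19363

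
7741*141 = 1091481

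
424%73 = 59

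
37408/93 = 37408/93 = 402.24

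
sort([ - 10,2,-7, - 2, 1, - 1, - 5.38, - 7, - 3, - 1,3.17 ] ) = [ - 10,-7, - 7, - 5.38, - 3, - 2,-1,-1,1,2,3.17 ] 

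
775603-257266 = 518337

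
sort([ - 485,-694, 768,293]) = [  -  694,-485, 293,768] 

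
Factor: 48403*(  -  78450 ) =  - 3797215350 = - 2^1 *3^1  *  5^2*97^1*499^1 * 523^1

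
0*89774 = 0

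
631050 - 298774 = 332276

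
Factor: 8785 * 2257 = 19827745 = 5^1*7^1*37^1 * 61^1*251^1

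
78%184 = 78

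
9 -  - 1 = 10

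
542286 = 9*60254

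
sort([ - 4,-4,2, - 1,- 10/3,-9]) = [ - 9, - 4, - 4 ,-10/3  ,-1, 2] 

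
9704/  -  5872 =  - 2 + 255/734= -1.65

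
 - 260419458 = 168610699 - 429030157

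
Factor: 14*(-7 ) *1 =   -  98 = - 2^1*7^2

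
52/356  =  13/89 = 0.15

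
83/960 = 83/960 =0.09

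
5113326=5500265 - 386939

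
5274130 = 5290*997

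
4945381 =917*5393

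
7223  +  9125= 16348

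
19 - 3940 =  -3921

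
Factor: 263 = 263^1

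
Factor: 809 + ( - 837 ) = -28 = -2^2*7^1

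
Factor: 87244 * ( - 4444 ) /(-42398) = 2^3*11^1*29^(-1 )*43^( -1 )*101^1*1283^1 = 11403304/1247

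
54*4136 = 223344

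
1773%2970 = 1773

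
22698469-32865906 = -10167437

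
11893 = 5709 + 6184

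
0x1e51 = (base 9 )11573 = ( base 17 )19E9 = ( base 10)7761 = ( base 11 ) 5916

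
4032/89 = 4032/89 = 45.30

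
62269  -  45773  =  16496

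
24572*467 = 11475124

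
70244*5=351220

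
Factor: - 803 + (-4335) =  - 5138 = - 2^1 * 7^1*367^1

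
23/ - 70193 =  - 1 + 70170/70193 = - 0.00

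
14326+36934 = 51260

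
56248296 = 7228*7782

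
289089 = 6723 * 43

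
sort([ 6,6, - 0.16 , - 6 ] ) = [ - 6, - 0.16, 6 , 6]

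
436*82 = 35752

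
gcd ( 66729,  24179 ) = 1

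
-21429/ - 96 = 223 + 7/32 =223.22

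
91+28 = 119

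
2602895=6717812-4114917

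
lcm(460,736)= 3680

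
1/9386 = 1/9386 = 0.00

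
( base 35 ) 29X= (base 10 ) 2798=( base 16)AEE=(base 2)101011101110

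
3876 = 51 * 76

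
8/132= 2/33 = 0.06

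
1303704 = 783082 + 520622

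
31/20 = 31/20 = 1.55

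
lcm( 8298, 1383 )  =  8298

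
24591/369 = 8197/123 = 66.64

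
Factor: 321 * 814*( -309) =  - 2^1*3^2*11^1*37^1*103^1*107^1 = - 80739846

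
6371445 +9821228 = 16192673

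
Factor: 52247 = 13^1*4019^1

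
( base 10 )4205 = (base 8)10155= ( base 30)4k5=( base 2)1000001101101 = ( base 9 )5682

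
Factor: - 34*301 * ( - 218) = 2231012 = 2^2*7^1*17^1*43^1*109^1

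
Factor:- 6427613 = -6427613^1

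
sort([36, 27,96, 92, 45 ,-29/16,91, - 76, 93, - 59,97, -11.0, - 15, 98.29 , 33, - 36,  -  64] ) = [ - 76, - 64,-59, - 36,  -  15, - 11.0, - 29/16, 27, 33, 36,45,91,92,93, 96,97, 98.29] 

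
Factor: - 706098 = - 2^1 * 3^1 * 137^1*859^1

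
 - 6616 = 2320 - 8936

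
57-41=16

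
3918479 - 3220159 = 698320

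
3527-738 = 2789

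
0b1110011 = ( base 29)3S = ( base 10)115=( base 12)97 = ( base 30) 3P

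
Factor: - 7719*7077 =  - 54627363 = -3^2*7^1*31^1 * 83^1*337^1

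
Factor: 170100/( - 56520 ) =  - 2^( - 1 )*3^3*5^1*7^1*157^( - 1) = - 945/314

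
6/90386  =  3/45193 = 0.00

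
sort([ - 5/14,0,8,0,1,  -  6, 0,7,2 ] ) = [ - 6,-5/14, 0, 0,0, 1, 2, 7, 8 ] 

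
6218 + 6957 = 13175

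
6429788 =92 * 69889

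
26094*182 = 4749108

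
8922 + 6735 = 15657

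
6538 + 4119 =10657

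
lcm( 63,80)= 5040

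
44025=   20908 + 23117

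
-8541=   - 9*949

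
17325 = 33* 525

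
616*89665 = 55233640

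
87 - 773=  - 686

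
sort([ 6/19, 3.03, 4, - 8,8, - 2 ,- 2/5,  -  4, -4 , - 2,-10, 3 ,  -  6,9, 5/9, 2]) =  [ - 10, - 8, - 6 , - 4, - 4  , - 2, -2, - 2/5, 6/19, 5/9, 2, 3 , 3.03, 4, 8,9 ] 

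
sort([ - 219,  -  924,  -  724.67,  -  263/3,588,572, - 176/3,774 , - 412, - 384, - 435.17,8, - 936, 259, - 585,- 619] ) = [ - 936, - 924,- 724.67, - 619, - 585, - 435.17, - 412, -384,  -  219, - 263/3, - 176/3,8,259,572,588,774 ]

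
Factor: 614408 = 2^3*76801^1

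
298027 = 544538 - 246511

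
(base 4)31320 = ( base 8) 1570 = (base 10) 888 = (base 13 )534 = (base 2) 1101111000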